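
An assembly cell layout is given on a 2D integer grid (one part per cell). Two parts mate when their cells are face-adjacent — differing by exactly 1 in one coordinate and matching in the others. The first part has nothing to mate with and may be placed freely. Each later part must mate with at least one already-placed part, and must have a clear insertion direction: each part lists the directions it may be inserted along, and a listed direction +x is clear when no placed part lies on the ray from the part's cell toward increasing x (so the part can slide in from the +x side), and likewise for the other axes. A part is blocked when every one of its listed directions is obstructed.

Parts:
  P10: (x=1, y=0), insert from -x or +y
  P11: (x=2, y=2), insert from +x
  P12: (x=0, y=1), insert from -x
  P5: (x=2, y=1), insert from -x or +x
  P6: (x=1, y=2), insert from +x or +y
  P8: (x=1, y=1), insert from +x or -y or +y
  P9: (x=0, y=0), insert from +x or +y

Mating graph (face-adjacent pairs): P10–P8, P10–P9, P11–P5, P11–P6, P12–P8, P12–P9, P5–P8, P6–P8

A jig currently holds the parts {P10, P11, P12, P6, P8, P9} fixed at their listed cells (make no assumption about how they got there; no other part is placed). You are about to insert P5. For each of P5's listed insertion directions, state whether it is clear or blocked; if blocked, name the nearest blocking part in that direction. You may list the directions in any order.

-x: nearest on ray is P8@(1, 1) ⇒ blocked
+x: ray from P5(2, 1) has no placed part ⇒ clear

+x: clear; -x: blocked by P8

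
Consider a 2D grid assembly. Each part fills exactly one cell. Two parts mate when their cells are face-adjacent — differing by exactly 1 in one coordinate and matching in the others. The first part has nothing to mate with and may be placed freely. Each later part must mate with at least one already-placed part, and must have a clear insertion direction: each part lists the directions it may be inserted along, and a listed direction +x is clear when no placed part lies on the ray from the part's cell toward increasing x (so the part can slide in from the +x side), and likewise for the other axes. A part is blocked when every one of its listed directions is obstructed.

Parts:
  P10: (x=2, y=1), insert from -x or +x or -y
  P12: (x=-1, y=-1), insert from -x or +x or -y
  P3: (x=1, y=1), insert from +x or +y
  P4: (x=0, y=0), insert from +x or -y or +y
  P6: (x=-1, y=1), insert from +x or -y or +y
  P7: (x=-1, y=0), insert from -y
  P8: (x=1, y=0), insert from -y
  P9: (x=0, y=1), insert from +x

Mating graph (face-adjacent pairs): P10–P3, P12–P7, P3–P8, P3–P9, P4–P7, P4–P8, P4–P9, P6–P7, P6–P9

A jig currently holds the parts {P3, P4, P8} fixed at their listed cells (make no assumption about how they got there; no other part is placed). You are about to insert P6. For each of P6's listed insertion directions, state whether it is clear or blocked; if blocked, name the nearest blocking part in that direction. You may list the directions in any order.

+x: blocked by P3; +y: clear; -y: clear

+x: nearest on ray is P3@(1, 1) ⇒ blocked
-y: ray from P6(-1, 1) has no placed part ⇒ clear
+y: ray from P6(-1, 1) has no placed part ⇒ clear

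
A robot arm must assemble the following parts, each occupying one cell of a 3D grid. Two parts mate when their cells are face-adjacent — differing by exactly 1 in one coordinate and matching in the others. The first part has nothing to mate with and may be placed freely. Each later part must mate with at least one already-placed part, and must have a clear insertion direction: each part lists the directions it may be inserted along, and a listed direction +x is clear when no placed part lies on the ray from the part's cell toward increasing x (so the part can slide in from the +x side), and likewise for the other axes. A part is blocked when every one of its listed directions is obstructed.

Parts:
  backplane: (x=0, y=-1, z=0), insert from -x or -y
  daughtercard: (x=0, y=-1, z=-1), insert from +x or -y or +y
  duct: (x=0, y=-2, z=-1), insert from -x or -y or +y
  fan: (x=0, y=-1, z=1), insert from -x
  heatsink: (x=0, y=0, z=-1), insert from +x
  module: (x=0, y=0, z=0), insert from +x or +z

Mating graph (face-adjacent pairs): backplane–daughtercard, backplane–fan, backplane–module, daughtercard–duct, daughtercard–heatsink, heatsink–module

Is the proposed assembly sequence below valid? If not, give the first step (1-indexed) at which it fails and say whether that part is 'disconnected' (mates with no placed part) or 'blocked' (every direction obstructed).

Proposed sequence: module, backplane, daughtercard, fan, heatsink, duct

Valid

1. module@(0, 0, 0) [+x clear] — {module}
2. backplane@(0, -1, 0) [-x clear] — {backplane, module}
3. daughtercard@(0, -1, -1) [+x clear] — {backplane, daughtercard, module}
4. fan@(0, -1, 1) [-x clear] — {backplane, daughtercard, fan, module}
5. heatsink@(0, 0, -1) [+x clear] — {backplane, daughtercard, fan, heatsink, module}
6. duct@(0, -2, -1) [-x clear] — {backplane, daughtercard, duct, fan, heatsink, module}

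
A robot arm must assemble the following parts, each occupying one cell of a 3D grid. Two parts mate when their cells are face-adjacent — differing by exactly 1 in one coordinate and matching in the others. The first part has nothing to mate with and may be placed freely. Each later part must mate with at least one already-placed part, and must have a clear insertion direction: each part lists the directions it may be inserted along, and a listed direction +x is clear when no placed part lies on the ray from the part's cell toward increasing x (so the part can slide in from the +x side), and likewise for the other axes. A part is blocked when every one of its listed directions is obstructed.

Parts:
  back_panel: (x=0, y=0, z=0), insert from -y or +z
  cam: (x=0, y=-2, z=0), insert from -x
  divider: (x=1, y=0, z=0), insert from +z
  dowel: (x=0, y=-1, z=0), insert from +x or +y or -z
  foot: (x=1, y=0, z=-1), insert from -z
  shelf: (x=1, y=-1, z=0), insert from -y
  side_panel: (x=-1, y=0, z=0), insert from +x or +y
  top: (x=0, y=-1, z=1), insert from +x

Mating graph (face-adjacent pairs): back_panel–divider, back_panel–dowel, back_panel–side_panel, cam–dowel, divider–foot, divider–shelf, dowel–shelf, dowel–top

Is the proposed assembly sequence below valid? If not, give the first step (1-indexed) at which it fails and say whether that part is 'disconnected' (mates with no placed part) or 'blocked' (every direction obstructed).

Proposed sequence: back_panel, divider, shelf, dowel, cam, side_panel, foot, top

1. back_panel@(0, 0, 0) [-y clear] — {back_panel}
2. divider@(1, 0, 0) [+z clear] — {back_panel, divider}
3. shelf@(1, -1, 0) [-y clear] — {back_panel, divider, shelf}
4. dowel@(0, -1, 0) [-z clear] — {back_panel, divider, dowel, shelf}
5. cam@(0, -2, 0) [-x clear] — {back_panel, cam, divider, dowel, shelf}
6. side_panel@(-1, 0, 0) [+y clear] — {back_panel, cam, divider, dowel, shelf, side_panel}
7. foot@(1, 0, -1) [-z clear] — {back_panel, cam, divider, dowel, foot, shelf, side_panel}
8. top@(0, -1, 1) [+x clear] — {back_panel, cam, divider, dowel, foot, shelf, side_panel, top}

Valid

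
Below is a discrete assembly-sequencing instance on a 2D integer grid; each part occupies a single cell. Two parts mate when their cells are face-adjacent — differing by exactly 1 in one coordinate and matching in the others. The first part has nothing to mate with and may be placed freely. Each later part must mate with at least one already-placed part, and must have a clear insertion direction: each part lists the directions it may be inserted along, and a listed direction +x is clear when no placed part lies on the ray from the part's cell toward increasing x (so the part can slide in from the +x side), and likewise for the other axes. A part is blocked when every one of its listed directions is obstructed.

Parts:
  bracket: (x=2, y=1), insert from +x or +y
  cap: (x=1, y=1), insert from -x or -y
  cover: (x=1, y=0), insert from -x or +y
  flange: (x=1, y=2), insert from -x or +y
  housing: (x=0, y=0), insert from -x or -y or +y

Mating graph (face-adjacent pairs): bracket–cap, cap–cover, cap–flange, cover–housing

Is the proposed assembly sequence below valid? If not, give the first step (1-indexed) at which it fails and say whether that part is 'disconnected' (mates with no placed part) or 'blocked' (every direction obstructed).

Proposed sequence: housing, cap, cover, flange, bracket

1. housing@(0, 0) [-x clear] — {housing}
2. cap@(1, 1) — no placed neighbour ⇒ disconnected

Invalid at step 2 (disconnected)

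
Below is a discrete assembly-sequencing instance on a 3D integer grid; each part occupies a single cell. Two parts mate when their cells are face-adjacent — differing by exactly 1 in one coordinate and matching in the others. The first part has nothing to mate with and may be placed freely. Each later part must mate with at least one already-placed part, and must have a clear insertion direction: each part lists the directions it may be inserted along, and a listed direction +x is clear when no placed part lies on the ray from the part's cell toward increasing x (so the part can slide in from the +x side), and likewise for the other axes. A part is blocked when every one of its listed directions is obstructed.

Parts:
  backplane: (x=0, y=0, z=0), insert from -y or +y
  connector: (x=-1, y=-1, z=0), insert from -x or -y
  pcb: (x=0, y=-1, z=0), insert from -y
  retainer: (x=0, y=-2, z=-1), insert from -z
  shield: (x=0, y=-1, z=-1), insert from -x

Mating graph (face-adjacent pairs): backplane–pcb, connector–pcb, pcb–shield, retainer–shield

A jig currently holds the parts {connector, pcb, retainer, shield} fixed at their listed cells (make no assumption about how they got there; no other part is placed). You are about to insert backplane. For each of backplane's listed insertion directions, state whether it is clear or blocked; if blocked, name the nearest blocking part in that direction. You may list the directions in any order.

+y: clear; -y: blocked by pcb

-y: nearest on ray is pcb@(0, -1, 0) ⇒ blocked
+y: ray from backplane(0, 0, 0) has no placed part ⇒ clear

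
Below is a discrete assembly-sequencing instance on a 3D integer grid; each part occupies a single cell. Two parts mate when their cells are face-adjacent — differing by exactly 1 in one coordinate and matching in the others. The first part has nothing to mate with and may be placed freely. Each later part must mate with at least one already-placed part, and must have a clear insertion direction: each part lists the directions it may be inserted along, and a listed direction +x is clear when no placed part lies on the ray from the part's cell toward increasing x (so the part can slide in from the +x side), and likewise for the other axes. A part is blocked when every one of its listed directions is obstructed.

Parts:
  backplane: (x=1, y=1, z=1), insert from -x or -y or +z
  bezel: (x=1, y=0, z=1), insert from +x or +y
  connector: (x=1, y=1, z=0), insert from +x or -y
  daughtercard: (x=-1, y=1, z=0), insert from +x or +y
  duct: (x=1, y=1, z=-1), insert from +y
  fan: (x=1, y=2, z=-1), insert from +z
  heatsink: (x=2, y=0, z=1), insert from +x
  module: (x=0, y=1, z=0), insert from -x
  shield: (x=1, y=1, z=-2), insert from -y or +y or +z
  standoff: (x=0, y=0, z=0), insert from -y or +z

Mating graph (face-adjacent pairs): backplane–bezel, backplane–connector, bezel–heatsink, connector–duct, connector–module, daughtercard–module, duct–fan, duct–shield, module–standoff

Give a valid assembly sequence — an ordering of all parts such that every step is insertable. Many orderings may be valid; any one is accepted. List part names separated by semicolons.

1. standoff@(0, 0, 0) [-y clear] — {standoff}
2. module@(0, 1, 0) [-x clear] — {module, standoff}
3. connector@(1, 1, 0) [+x clear] — {connector, module, standoff}
4. backplane@(1, 1, 1) [-x clear] — {backplane, connector, module, standoff}
5. daughtercard@(-1, 1, 0) [+y clear] — {backplane, connector, daughtercard, module, standoff}
6. duct@(1, 1, -1) [+y clear] — {backplane, connector, daughtercard, duct, module, standoff}
7. bezel@(1, 0, 1) [+x clear] — {backplane, bezel, connector, daughtercard, duct, module, standoff}
8. shield@(1, 1, -2) [-y clear] — {backplane, bezel, connector, daughtercard, duct, module, shield, standoff}
9. fan@(1, 2, -1) [+z clear] — {backplane, bezel, connector, daughtercard, duct, fan, module, shield, standoff}
10. heatsink@(2, 0, 1) [+x clear] — {backplane, bezel, connector, daughtercard, duct, fan, heatsink, module, shield, standoff}

standoff; module; connector; backplane; daughtercard; duct; bezel; shield; fan; heatsink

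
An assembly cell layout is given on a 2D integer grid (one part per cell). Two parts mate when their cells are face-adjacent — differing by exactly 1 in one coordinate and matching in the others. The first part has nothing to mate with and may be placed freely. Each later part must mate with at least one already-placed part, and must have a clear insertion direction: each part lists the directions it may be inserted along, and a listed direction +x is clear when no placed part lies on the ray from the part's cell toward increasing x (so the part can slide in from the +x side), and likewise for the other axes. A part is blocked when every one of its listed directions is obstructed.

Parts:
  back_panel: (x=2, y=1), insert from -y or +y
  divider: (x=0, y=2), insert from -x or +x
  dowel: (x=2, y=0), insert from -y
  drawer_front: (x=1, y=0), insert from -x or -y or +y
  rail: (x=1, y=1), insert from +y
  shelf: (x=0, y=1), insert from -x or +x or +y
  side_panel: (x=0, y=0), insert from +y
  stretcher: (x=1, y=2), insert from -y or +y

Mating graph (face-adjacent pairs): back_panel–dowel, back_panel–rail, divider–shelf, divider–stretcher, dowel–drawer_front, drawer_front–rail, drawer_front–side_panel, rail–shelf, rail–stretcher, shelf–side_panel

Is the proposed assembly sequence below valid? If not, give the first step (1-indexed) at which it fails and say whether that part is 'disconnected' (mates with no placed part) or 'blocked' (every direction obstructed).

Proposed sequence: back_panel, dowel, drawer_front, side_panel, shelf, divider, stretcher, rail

Invalid at step 8 (blocked)

1. back_panel@(2, 1) [-y clear] — {back_panel}
2. dowel@(2, 0) [-y clear] — {back_panel, dowel}
3. drawer_front@(1, 0) [-x clear] — {back_panel, dowel, drawer_front}
4. side_panel@(0, 0) [+y clear] — {back_panel, dowel, drawer_front, side_panel}
5. shelf@(0, 1) [-x clear] — {back_panel, dowel, drawer_front, shelf, side_panel}
6. divider@(0, 2) [-x clear] — {back_panel, divider, dowel, drawer_front, shelf, side_panel}
7. stretcher@(1, 2) [+y clear] — {back_panel, divider, dowel, drawer_front, shelf, side_panel, stretcher}
8. rail@(1, 1) — +y all obstructed ⇒ blocked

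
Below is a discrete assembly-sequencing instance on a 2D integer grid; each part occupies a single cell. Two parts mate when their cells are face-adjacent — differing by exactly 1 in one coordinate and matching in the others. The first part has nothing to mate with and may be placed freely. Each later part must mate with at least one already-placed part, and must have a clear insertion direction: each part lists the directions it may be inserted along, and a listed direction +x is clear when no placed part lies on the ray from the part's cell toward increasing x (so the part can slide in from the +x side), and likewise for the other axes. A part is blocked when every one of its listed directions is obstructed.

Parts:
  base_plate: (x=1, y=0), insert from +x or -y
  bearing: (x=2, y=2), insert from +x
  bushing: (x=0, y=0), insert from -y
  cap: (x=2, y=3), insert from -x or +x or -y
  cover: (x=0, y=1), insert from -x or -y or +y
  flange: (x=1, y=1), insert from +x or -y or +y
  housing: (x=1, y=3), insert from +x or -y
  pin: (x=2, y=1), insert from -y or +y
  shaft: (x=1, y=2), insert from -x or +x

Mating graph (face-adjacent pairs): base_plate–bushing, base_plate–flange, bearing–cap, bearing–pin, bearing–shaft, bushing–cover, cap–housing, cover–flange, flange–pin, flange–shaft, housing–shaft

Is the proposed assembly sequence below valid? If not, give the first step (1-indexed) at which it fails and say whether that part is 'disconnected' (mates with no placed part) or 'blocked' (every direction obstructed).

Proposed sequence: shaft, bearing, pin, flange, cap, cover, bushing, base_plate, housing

1. shaft@(1, 2) [-x clear] — {shaft}
2. bearing@(2, 2) [+x clear] — {bearing, shaft}
3. pin@(2, 1) [-y clear] — {bearing, pin, shaft}
4. flange@(1, 1) [-y clear] — {bearing, flange, pin, shaft}
5. cap@(2, 3) [-x clear] — {bearing, cap, flange, pin, shaft}
6. cover@(0, 1) [-x clear] — {bearing, cap, cover, flange, pin, shaft}
7. bushing@(0, 0) [-y clear] — {bearing, bushing, cap, cover, flange, pin, shaft}
8. base_plate@(1, 0) [+x clear] — {base_plate, bearing, bushing, cap, cover, flange, pin, shaft}
9. housing@(1, 3) — +x/-y all obstructed ⇒ blocked

Invalid at step 9 (blocked)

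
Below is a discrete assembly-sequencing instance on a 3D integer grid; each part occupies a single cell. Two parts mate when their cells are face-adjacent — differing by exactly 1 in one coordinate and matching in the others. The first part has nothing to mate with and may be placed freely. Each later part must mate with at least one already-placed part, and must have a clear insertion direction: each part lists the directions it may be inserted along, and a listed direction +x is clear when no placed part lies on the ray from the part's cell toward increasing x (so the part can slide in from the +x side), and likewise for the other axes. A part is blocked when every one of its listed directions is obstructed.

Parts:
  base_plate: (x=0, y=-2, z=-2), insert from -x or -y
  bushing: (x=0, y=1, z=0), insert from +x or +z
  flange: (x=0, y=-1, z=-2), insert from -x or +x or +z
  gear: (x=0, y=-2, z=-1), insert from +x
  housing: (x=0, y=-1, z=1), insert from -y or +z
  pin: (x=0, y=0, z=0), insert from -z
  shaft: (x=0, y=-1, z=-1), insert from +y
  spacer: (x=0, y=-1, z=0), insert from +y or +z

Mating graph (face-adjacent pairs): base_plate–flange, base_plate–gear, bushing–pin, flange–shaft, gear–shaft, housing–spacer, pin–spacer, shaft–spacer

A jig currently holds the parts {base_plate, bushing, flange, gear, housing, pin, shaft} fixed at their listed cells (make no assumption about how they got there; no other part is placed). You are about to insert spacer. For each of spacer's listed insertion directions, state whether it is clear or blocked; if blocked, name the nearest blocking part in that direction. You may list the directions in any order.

+y: nearest on ray is pin@(0, 0, 0) ⇒ blocked
+z: nearest on ray is housing@(0, -1, 1) ⇒ blocked

+y: blocked by pin; +z: blocked by housing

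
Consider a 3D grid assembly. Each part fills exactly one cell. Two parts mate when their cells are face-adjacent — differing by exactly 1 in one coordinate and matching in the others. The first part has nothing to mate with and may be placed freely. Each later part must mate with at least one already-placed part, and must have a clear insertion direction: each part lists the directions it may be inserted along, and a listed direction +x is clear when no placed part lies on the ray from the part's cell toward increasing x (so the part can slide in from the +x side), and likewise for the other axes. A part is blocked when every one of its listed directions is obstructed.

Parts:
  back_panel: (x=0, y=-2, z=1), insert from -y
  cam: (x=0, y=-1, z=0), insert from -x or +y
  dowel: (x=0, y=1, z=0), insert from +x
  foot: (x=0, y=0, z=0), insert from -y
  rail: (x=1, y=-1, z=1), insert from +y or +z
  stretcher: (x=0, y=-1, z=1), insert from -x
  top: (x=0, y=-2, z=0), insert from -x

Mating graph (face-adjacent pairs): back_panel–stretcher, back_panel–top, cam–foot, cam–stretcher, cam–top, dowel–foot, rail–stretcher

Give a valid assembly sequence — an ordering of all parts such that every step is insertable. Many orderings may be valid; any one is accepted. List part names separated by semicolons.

dowel; foot; cam; stretcher; top; rail; back_panel

1. dowel@(0, 1, 0) [+x clear] — {dowel}
2. foot@(0, 0, 0) [-y clear] — {dowel, foot}
3. cam@(0, -1, 0) [-x clear] — {cam, dowel, foot}
4. stretcher@(0, -1, 1) [-x clear] — {cam, dowel, foot, stretcher}
5. top@(0, -2, 0) [-x clear] — {cam, dowel, foot, stretcher, top}
6. rail@(1, -1, 1) [+y clear] — {cam, dowel, foot, rail, stretcher, top}
7. back_panel@(0, -2, 1) [-y clear] — {back_panel, cam, dowel, foot, rail, stretcher, top}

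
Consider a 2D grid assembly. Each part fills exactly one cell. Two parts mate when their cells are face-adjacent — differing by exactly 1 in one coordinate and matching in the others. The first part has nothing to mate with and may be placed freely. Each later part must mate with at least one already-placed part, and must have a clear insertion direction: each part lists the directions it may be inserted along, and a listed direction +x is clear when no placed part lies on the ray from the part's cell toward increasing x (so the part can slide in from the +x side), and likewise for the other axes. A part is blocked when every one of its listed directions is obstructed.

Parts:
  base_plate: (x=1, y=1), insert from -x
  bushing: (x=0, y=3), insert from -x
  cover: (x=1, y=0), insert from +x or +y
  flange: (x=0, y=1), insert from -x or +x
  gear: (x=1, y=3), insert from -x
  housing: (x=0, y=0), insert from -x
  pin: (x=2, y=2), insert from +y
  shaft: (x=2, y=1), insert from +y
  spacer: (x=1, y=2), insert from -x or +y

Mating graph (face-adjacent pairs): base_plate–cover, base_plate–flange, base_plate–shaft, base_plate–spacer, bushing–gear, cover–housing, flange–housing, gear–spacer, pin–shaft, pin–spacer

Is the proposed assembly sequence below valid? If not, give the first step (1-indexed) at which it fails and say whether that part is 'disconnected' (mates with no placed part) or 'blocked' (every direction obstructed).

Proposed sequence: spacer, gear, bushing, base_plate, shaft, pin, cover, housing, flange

1. spacer@(1, 2) [-x clear] — {spacer}
2. gear@(1, 3) [-x clear] — {gear, spacer}
3. bushing@(0, 3) [-x clear] — {bushing, gear, spacer}
4. base_plate@(1, 1) [-x clear] — {base_plate, bushing, gear, spacer}
5. shaft@(2, 1) [+y clear] — {base_plate, bushing, gear, shaft, spacer}
6. pin@(2, 2) [+y clear] — {base_plate, bushing, gear, pin, shaft, spacer}
7. cover@(1, 0) [+x clear] — {base_plate, bushing, cover, gear, pin, shaft, spacer}
8. housing@(0, 0) [-x clear] — {base_plate, bushing, cover, gear, housing, pin, shaft, spacer}
9. flange@(0, 1) [-x clear] — {base_plate, bushing, cover, flange, gear, housing, pin, shaft, spacer}

Valid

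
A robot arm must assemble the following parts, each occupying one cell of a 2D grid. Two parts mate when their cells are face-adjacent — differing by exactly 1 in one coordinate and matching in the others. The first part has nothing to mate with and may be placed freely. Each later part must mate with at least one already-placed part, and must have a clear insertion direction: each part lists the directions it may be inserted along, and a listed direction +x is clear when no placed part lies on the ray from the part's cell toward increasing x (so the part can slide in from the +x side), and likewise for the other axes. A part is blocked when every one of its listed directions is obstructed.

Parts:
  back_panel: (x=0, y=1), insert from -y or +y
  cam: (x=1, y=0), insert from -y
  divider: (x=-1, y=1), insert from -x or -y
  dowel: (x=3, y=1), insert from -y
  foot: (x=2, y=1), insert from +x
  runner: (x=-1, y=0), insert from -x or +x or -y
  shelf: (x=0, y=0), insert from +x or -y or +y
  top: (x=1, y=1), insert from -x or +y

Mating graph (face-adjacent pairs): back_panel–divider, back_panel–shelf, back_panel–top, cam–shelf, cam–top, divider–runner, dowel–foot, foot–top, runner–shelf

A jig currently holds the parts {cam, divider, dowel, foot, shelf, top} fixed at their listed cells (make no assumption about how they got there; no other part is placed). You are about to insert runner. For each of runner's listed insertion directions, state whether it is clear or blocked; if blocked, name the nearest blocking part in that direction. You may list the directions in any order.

-x: ray from runner(-1, 0) has no placed part ⇒ clear
+x: nearest on ray is shelf@(0, 0) ⇒ blocked
-y: ray from runner(-1, 0) has no placed part ⇒ clear

+x: blocked by shelf; -x: clear; -y: clear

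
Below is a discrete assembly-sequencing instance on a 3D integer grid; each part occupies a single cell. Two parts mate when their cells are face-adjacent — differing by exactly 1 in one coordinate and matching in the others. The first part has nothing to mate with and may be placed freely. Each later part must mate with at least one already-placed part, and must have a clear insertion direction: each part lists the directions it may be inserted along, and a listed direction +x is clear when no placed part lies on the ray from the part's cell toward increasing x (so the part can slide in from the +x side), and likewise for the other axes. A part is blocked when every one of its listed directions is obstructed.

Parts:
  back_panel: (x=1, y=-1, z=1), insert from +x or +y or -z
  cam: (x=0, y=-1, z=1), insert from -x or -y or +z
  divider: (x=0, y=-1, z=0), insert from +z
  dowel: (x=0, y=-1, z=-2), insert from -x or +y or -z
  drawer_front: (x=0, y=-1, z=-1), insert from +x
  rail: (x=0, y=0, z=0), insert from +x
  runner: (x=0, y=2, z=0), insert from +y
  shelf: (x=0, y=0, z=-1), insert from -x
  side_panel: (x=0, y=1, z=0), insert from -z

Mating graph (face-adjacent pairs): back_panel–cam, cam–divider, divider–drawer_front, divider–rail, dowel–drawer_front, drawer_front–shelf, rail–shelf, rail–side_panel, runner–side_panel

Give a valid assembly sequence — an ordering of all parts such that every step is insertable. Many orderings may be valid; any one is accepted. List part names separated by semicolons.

shelf; drawer_front; dowel; rail; divider; cam; back_panel; side_panel; runner

1. shelf@(0, 0, -1) [-x clear] — {shelf}
2. drawer_front@(0, -1, -1) [+x clear] — {drawer_front, shelf}
3. dowel@(0, -1, -2) [-x clear] — {dowel, drawer_front, shelf}
4. rail@(0, 0, 0) [+x clear] — {dowel, drawer_front, rail, shelf}
5. divider@(0, -1, 0) [+z clear] — {divider, dowel, drawer_front, rail, shelf}
6. cam@(0, -1, 1) [-x clear] — {cam, divider, dowel, drawer_front, rail, shelf}
7. back_panel@(1, -1, 1) [+x clear] — {back_panel, cam, divider, dowel, drawer_front, rail, shelf}
8. side_panel@(0, 1, 0) [-z clear] — {back_panel, cam, divider, dowel, drawer_front, rail, shelf, side_panel}
9. runner@(0, 2, 0) [+y clear] — {back_panel, cam, divider, dowel, drawer_front, rail, runner, shelf, side_panel}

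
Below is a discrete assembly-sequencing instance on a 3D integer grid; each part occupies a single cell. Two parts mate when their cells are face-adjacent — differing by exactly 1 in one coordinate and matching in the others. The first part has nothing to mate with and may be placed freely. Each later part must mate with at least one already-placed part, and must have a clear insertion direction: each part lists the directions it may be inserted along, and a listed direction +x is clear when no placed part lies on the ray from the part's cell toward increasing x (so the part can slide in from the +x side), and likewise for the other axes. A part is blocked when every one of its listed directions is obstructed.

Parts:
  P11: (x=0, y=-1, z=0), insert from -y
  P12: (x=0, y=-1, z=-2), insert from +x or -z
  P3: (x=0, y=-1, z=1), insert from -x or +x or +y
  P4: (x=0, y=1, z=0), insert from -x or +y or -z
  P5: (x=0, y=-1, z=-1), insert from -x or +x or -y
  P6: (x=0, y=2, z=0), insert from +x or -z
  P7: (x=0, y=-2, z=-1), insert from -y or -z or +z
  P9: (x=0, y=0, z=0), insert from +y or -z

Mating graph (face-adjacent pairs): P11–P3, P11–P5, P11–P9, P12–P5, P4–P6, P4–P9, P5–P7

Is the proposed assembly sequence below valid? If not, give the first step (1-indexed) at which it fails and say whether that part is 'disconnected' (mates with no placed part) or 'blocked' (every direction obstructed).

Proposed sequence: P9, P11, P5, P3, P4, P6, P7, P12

Valid

1. P9@(0, 0, 0) [+y clear] — {P9}
2. P11@(0, -1, 0) [-y clear] — {P11, P9}
3. P5@(0, -1, -1) [-x clear] — {P11, P5, P9}
4. P3@(0, -1, 1) [-x clear] — {P11, P3, P5, P9}
5. P4@(0, 1, 0) [-x clear] — {P11, P3, P4, P5, P9}
6. P6@(0, 2, 0) [+x clear] — {P11, P3, P4, P5, P6, P9}
7. P7@(0, -2, -1) [-y clear] — {P11, P3, P4, P5, P6, P7, P9}
8. P12@(0, -1, -2) [+x clear] — {P11, P12, P3, P4, P5, P6, P7, P9}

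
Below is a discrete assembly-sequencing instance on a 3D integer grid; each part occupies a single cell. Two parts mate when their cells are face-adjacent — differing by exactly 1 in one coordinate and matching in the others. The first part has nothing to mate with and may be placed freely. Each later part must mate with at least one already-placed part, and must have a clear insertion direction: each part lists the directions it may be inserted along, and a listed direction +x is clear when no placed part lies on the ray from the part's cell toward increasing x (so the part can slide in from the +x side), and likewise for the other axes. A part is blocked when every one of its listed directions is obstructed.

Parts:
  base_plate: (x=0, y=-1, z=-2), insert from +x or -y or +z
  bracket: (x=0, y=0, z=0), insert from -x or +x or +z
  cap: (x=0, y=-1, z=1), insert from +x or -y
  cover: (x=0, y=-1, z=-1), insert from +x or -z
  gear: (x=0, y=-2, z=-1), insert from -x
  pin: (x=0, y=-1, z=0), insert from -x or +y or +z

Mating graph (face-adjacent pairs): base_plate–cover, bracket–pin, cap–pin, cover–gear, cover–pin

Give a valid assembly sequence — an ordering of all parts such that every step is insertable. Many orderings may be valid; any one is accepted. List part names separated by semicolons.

bracket; pin; cap; cover; gear; base_plate

1. bracket@(0, 0, 0) [-x clear] — {bracket}
2. pin@(0, -1, 0) [-x clear] — {bracket, pin}
3. cap@(0, -1, 1) [+x clear] — {bracket, cap, pin}
4. cover@(0, -1, -1) [+x clear] — {bracket, cap, cover, pin}
5. gear@(0, -2, -1) [-x clear] — {bracket, cap, cover, gear, pin}
6. base_plate@(0, -1, -2) [+x clear] — {base_plate, bracket, cap, cover, gear, pin}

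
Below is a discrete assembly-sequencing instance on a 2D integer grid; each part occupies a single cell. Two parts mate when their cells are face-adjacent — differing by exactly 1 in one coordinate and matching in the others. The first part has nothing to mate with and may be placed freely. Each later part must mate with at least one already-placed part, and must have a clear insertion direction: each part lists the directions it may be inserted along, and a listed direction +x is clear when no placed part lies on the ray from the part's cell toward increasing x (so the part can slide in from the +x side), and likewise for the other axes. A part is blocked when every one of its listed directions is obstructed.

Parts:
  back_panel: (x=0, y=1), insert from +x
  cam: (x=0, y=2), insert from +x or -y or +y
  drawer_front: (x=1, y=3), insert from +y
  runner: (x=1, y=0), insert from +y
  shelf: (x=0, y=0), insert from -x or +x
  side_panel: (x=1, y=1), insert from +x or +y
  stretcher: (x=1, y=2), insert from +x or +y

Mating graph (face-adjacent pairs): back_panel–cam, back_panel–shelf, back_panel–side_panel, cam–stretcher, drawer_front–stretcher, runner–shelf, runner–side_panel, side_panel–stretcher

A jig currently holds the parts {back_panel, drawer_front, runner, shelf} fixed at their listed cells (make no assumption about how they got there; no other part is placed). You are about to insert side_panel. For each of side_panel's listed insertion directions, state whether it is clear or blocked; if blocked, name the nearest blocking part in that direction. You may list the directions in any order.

+x: clear; +y: blocked by drawer_front

+x: ray from side_panel(1, 1) has no placed part ⇒ clear
+y: nearest on ray is drawer_front@(1, 3) ⇒ blocked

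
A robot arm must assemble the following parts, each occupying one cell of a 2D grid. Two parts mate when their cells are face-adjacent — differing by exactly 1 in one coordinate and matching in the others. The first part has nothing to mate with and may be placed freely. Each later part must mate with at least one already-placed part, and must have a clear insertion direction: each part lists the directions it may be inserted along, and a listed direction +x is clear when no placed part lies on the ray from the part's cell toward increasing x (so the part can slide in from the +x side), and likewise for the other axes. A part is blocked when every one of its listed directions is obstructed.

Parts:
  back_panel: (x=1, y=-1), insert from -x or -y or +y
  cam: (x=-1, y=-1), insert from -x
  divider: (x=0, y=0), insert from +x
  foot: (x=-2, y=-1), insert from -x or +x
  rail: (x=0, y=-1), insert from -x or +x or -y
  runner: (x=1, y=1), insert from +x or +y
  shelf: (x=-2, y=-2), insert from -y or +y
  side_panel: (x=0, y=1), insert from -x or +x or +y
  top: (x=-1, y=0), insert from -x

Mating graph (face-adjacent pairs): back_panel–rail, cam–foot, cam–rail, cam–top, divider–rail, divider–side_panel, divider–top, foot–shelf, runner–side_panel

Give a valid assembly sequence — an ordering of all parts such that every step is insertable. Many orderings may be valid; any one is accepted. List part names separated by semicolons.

1. cam@(-1, -1) [-x clear] — {cam}
2. foot@(-2, -1) [-x clear] — {cam, foot}
3. top@(-1, 0) [-x clear] — {cam, foot, top}
4. divider@(0, 0) [+x clear] — {cam, divider, foot, top}
5. side_panel@(0, 1) [-x clear] — {cam, divider, foot, side_panel, top}
6. shelf@(-2, -2) [-y clear] — {cam, divider, foot, shelf, side_panel, top}
7. rail@(0, -1) [+x clear] — {cam, divider, foot, rail, shelf, side_panel, top}
8. runner@(1, 1) [+x clear] — {cam, divider, foot, rail, runner, shelf, side_panel, top}
9. back_panel@(1, -1) [-y clear] — {back_panel, cam, divider, foot, rail, runner, shelf, side_panel, top}

cam; foot; top; divider; side_panel; shelf; rail; runner; back_panel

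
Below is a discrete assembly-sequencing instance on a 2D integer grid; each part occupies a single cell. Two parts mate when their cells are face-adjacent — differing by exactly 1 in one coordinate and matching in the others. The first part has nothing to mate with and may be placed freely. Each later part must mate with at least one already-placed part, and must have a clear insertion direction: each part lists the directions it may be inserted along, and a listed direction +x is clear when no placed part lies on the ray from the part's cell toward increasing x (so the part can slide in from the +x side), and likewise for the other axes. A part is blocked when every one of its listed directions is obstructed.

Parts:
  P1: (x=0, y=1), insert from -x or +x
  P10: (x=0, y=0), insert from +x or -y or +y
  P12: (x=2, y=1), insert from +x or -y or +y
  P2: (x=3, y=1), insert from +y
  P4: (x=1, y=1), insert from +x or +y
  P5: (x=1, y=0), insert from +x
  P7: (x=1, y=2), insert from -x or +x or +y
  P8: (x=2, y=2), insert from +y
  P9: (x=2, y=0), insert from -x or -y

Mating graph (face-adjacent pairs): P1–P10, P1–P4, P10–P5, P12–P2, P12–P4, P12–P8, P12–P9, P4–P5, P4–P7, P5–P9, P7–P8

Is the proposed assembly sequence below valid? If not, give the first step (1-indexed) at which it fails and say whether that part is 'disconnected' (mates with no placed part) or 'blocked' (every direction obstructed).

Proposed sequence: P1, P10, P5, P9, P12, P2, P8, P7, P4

1. P1@(0, 1) [-x clear] — {P1}
2. P10@(0, 0) [+x clear] — {P1, P10}
3. P5@(1, 0) [+x clear] — {P1, P10, P5}
4. P9@(2, 0) [-y clear] — {P1, P10, P5, P9}
5. P12@(2, 1) [+x clear] — {P1, P10, P12, P5, P9}
6. P2@(3, 1) [+y clear] — {P1, P10, P12, P2, P5, P9}
7. P8@(2, 2) [+y clear] — {P1, P10, P12, P2, P5, P8, P9}
8. P7@(1, 2) [-x clear] — {P1, P10, P12, P2, P5, P7, P8, P9}
9. P4@(1, 1) — +x/+y all obstructed ⇒ blocked

Invalid at step 9 (blocked)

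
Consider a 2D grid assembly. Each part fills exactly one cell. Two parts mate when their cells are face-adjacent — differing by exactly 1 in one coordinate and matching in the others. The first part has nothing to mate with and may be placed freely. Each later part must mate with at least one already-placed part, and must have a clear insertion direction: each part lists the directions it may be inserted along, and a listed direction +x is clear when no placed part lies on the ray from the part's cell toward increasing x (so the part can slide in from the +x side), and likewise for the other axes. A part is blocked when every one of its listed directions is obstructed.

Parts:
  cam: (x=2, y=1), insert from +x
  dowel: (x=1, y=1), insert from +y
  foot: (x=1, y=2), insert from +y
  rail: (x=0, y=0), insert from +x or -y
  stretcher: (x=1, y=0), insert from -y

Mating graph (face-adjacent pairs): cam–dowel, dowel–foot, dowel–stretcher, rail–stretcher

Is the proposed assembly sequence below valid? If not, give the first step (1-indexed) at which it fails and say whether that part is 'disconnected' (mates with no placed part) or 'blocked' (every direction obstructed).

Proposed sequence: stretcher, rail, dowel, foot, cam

Valid

1. stretcher@(1, 0) [-y clear] — {stretcher}
2. rail@(0, 0) [-y clear] — {rail, stretcher}
3. dowel@(1, 1) [+y clear] — {dowel, rail, stretcher}
4. foot@(1, 2) [+y clear] — {dowel, foot, rail, stretcher}
5. cam@(2, 1) [+x clear] — {cam, dowel, foot, rail, stretcher}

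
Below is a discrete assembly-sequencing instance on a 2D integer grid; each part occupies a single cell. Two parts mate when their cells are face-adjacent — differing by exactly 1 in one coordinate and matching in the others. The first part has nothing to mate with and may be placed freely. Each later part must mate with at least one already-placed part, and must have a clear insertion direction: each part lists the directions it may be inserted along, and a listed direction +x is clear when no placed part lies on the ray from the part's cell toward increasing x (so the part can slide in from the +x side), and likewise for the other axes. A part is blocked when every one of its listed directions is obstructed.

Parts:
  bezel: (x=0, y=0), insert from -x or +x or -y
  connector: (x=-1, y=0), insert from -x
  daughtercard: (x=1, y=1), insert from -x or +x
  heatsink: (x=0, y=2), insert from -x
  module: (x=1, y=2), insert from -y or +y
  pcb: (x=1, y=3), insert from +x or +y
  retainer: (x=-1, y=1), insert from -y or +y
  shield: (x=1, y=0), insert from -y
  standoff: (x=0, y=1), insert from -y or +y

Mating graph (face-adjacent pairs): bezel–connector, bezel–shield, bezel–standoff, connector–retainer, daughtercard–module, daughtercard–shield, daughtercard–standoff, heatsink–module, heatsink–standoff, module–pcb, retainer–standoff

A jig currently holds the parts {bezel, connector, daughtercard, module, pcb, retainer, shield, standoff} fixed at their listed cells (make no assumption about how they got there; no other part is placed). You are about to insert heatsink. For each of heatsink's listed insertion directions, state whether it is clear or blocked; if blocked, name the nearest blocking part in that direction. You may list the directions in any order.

-x: clear

-x: ray from heatsink(0, 2) has no placed part ⇒ clear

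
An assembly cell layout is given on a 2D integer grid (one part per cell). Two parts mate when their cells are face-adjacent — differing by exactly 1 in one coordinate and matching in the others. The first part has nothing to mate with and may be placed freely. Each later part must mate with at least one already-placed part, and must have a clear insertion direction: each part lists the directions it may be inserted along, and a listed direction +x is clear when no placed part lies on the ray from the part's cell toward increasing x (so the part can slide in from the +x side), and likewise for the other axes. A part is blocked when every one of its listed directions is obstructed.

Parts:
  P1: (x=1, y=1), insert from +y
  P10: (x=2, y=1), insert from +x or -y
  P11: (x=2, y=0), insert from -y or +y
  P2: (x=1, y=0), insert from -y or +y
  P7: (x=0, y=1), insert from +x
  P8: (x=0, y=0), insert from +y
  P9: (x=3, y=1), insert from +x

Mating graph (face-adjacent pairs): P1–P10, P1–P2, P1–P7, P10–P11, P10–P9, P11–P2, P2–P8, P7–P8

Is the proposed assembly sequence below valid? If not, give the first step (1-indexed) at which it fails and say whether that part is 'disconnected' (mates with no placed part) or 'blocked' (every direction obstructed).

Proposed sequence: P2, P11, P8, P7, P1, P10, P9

Valid

1. P2@(1, 0) [-y clear] — {P2}
2. P11@(2, 0) [-y clear] — {P11, P2}
3. P8@(0, 0) [+y clear] — {P11, P2, P8}
4. P7@(0, 1) [+x clear] — {P11, P2, P7, P8}
5. P1@(1, 1) [+y clear] — {P1, P11, P2, P7, P8}
6. P10@(2, 1) [+x clear] — {P1, P10, P11, P2, P7, P8}
7. P9@(3, 1) [+x clear] — {P1, P10, P11, P2, P7, P8, P9}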